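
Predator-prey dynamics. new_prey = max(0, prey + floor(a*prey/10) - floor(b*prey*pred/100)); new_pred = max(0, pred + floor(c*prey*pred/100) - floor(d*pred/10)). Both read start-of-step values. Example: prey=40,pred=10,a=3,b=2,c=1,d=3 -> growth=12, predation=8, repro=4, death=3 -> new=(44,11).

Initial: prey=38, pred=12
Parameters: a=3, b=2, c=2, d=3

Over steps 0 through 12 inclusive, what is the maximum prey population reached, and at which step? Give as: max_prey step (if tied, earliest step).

Step 1: prey: 38+11-9=40; pred: 12+9-3=18
Step 2: prey: 40+12-14=38; pred: 18+14-5=27
Step 3: prey: 38+11-20=29; pred: 27+20-8=39
Step 4: prey: 29+8-22=15; pred: 39+22-11=50
Step 5: prey: 15+4-15=4; pred: 50+15-15=50
Step 6: prey: 4+1-4=1; pred: 50+4-15=39
Step 7: prey: 1+0-0=1; pred: 39+0-11=28
Step 8: prey: 1+0-0=1; pred: 28+0-8=20
Step 9: prey: 1+0-0=1; pred: 20+0-6=14
Step 10: prey: 1+0-0=1; pred: 14+0-4=10
Step 11: prey: 1+0-0=1; pred: 10+0-3=7
Step 12: prey: 1+0-0=1; pred: 7+0-2=5
Max prey = 40 at step 1

Answer: 40 1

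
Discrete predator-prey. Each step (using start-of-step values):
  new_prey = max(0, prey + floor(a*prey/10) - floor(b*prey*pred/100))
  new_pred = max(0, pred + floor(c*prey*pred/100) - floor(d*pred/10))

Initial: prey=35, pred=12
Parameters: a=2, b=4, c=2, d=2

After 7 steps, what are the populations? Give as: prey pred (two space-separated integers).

Answer: 0 12

Derivation:
Step 1: prey: 35+7-16=26; pred: 12+8-2=18
Step 2: prey: 26+5-18=13; pred: 18+9-3=24
Step 3: prey: 13+2-12=3; pred: 24+6-4=26
Step 4: prey: 3+0-3=0; pred: 26+1-5=22
Step 5: prey: 0+0-0=0; pred: 22+0-4=18
Step 6: prey: 0+0-0=0; pred: 18+0-3=15
Step 7: prey: 0+0-0=0; pred: 15+0-3=12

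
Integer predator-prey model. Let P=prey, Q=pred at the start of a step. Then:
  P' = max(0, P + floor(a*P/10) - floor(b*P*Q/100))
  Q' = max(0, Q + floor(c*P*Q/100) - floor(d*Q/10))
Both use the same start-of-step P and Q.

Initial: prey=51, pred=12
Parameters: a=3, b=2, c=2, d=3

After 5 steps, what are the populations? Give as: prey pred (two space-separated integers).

Answer: 0 57

Derivation:
Step 1: prey: 51+15-12=54; pred: 12+12-3=21
Step 2: prey: 54+16-22=48; pred: 21+22-6=37
Step 3: prey: 48+14-35=27; pred: 37+35-11=61
Step 4: prey: 27+8-32=3; pred: 61+32-18=75
Step 5: prey: 3+0-4=0; pred: 75+4-22=57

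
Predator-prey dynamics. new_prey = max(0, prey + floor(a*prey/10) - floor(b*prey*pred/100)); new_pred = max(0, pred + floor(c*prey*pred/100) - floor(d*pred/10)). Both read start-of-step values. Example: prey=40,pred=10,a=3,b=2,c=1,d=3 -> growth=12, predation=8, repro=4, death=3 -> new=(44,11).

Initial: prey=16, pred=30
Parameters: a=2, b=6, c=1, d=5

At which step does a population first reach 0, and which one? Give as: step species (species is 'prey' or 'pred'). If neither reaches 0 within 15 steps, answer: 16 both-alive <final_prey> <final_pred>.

Answer: 1 prey

Derivation:
Step 1: prey: 16+3-28=0; pred: 30+4-15=19
First extinction: prey at step 1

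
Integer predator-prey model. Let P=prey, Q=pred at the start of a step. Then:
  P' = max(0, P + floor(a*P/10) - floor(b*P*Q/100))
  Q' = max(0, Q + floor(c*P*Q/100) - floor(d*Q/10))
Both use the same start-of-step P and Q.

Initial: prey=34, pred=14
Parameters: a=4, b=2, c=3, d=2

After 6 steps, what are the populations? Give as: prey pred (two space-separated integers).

Step 1: prey: 34+13-9=38; pred: 14+14-2=26
Step 2: prey: 38+15-19=34; pred: 26+29-5=50
Step 3: prey: 34+13-34=13; pred: 50+51-10=91
Step 4: prey: 13+5-23=0; pred: 91+35-18=108
Step 5: prey: 0+0-0=0; pred: 108+0-21=87
Step 6: prey: 0+0-0=0; pred: 87+0-17=70

Answer: 0 70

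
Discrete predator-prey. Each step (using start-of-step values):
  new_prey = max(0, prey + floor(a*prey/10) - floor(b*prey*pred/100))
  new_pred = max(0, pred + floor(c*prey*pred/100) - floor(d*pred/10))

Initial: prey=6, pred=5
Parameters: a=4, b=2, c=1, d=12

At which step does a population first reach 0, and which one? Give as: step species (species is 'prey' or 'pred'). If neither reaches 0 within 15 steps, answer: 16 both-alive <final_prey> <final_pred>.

Step 1: prey: 6+2-0=8; pred: 5+0-6=0
First extinction: pred at step 1

Answer: 1 pred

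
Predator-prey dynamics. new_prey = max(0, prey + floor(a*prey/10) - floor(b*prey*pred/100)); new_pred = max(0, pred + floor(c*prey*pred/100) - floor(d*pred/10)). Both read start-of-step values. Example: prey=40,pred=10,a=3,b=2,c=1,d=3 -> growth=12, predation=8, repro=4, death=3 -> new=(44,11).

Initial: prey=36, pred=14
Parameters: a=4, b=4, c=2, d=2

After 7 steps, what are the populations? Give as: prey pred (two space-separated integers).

Answer: 0 16

Derivation:
Step 1: prey: 36+14-20=30; pred: 14+10-2=22
Step 2: prey: 30+12-26=16; pred: 22+13-4=31
Step 3: prey: 16+6-19=3; pred: 31+9-6=34
Step 4: prey: 3+1-4=0; pred: 34+2-6=30
Step 5: prey: 0+0-0=0; pred: 30+0-6=24
Step 6: prey: 0+0-0=0; pred: 24+0-4=20
Step 7: prey: 0+0-0=0; pred: 20+0-4=16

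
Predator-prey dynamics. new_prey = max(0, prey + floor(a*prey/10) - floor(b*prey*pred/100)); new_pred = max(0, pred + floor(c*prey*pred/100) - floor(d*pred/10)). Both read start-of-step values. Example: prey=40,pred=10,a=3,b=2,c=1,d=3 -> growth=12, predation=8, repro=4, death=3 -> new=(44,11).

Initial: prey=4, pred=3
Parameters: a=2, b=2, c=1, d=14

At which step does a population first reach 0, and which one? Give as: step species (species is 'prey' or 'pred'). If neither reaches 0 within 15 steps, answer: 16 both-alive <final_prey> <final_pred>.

Step 1: prey: 4+0-0=4; pred: 3+0-4=0
First extinction: pred at step 1

Answer: 1 pred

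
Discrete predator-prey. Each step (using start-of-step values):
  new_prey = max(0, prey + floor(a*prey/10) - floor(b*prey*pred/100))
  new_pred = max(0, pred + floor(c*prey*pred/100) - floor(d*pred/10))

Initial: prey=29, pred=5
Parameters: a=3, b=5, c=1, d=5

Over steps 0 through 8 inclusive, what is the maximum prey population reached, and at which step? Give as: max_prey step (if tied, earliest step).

Step 1: prey: 29+8-7=30; pred: 5+1-2=4
Step 2: prey: 30+9-6=33; pred: 4+1-2=3
Step 3: prey: 33+9-4=38; pred: 3+0-1=2
Step 4: prey: 38+11-3=46; pred: 2+0-1=1
Step 5: prey: 46+13-2=57; pred: 1+0-0=1
Step 6: prey: 57+17-2=72; pred: 1+0-0=1
Step 7: prey: 72+21-3=90; pred: 1+0-0=1
Step 8: prey: 90+27-4=113; pred: 1+0-0=1
Max prey = 113 at step 8

Answer: 113 8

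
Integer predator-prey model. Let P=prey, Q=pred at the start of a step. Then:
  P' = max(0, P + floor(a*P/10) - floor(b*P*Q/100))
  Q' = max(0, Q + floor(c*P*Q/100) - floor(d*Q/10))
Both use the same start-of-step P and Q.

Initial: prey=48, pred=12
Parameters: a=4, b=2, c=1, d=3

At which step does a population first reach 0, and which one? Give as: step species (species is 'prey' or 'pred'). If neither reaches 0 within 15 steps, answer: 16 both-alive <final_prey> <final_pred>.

Answer: 16 both-alive 9 5

Derivation:
Step 1: prey: 48+19-11=56; pred: 12+5-3=14
Step 2: prey: 56+22-15=63; pred: 14+7-4=17
Step 3: prey: 63+25-21=67; pred: 17+10-5=22
Step 4: prey: 67+26-29=64; pred: 22+14-6=30
Step 5: prey: 64+25-38=51; pred: 30+19-9=40
Step 6: prey: 51+20-40=31; pred: 40+20-12=48
Step 7: prey: 31+12-29=14; pred: 48+14-14=48
Step 8: prey: 14+5-13=6; pred: 48+6-14=40
Step 9: prey: 6+2-4=4; pred: 40+2-12=30
Step 10: prey: 4+1-2=3; pred: 30+1-9=22
Step 11: prey: 3+1-1=3; pred: 22+0-6=16
Step 12: prey: 3+1-0=4; pred: 16+0-4=12
Step 13: prey: 4+1-0=5; pred: 12+0-3=9
Step 14: prey: 5+2-0=7; pred: 9+0-2=7
Step 15: prey: 7+2-0=9; pred: 7+0-2=5
No extinction within 15 steps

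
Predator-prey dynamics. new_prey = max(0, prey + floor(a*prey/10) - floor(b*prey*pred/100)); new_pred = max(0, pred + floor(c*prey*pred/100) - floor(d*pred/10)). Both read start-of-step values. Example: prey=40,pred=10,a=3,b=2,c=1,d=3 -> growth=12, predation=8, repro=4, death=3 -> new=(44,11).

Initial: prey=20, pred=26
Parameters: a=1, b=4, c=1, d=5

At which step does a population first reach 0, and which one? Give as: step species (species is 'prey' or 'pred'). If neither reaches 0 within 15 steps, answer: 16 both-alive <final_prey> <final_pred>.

Step 1: prey: 20+2-20=2; pred: 26+5-13=18
Step 2: prey: 2+0-1=1; pred: 18+0-9=9
Step 3: prey: 1+0-0=1; pred: 9+0-4=5
Step 4: prey: 1+0-0=1; pred: 5+0-2=3
Step 5: prey: 1+0-0=1; pred: 3+0-1=2
Step 6: prey: 1+0-0=1; pred: 2+0-1=1
Step 7: prey: 1+0-0=1; pred: 1+0-0=1
Steps 8-15: state stable at prey=1, pred=1 (no change)
No extinction within 15 steps

Answer: 16 both-alive 1 1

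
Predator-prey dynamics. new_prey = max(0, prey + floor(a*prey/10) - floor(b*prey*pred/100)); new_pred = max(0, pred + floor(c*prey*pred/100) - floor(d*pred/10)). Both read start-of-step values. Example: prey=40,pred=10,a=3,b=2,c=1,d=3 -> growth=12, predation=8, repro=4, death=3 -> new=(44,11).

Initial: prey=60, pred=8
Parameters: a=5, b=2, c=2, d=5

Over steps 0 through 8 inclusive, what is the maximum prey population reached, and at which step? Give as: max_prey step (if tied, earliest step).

Step 1: prey: 60+30-9=81; pred: 8+9-4=13
Step 2: prey: 81+40-21=100; pred: 13+21-6=28
Step 3: prey: 100+50-56=94; pred: 28+56-14=70
Step 4: prey: 94+47-131=10; pred: 70+131-35=166
Step 5: prey: 10+5-33=0; pred: 166+33-83=116
Step 6: prey: 0+0-0=0; pred: 116+0-58=58
Step 7: prey: 0+0-0=0; pred: 58+0-29=29
Step 8: prey: 0+0-0=0; pred: 29+0-14=15
Max prey = 100 at step 2

Answer: 100 2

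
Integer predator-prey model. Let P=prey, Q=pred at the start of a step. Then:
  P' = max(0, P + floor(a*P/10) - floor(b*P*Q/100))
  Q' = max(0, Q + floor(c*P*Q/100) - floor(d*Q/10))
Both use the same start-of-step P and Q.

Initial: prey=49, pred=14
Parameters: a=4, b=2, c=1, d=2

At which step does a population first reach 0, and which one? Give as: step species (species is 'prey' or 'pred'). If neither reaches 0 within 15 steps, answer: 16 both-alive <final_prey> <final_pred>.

Step 1: prey: 49+19-13=55; pred: 14+6-2=18
Step 2: prey: 55+22-19=58; pred: 18+9-3=24
Step 3: prey: 58+23-27=54; pred: 24+13-4=33
Step 4: prey: 54+21-35=40; pred: 33+17-6=44
Step 5: prey: 40+16-35=21; pred: 44+17-8=53
Step 6: prey: 21+8-22=7; pred: 53+11-10=54
Step 7: prey: 7+2-7=2; pred: 54+3-10=47
Step 8: prey: 2+0-1=1; pred: 47+0-9=38
Step 9: prey: 1+0-0=1; pred: 38+0-7=31
Step 10: prey: 1+0-0=1; pred: 31+0-6=25
Step 11: prey: 1+0-0=1; pred: 25+0-5=20
Step 12: prey: 1+0-0=1; pred: 20+0-4=16
Step 13: prey: 1+0-0=1; pred: 16+0-3=13
Step 14: prey: 1+0-0=1; pred: 13+0-2=11
Step 15: prey: 1+0-0=1; pred: 11+0-2=9
No extinction within 15 steps

Answer: 16 both-alive 1 9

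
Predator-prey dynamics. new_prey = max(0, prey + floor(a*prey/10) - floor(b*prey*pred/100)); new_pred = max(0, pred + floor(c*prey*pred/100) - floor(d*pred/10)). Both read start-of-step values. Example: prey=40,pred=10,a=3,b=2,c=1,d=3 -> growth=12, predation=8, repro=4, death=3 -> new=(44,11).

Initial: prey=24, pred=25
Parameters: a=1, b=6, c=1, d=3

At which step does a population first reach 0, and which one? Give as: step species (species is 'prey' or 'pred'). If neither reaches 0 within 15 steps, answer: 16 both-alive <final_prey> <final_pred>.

Answer: 1 prey

Derivation:
Step 1: prey: 24+2-36=0; pred: 25+6-7=24
First extinction: prey at step 1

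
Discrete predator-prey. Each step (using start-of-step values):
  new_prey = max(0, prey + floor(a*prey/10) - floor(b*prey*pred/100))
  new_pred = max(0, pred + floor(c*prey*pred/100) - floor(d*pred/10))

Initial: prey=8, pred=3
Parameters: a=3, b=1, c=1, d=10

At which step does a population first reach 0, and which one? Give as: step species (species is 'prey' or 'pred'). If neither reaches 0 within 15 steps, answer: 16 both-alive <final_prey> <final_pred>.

Answer: 1 pred

Derivation:
Step 1: prey: 8+2-0=10; pred: 3+0-3=0
First extinction: pred at step 1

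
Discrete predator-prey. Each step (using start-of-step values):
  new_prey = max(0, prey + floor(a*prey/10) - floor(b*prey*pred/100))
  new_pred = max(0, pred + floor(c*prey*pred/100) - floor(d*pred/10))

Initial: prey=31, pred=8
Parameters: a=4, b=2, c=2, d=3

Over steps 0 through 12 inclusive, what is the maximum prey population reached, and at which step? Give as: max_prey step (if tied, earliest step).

Answer: 52 3

Derivation:
Step 1: prey: 31+12-4=39; pred: 8+4-2=10
Step 2: prey: 39+15-7=47; pred: 10+7-3=14
Step 3: prey: 47+18-13=52; pred: 14+13-4=23
Step 4: prey: 52+20-23=49; pred: 23+23-6=40
Step 5: prey: 49+19-39=29; pred: 40+39-12=67
Step 6: prey: 29+11-38=2; pred: 67+38-20=85
Step 7: prey: 2+0-3=0; pred: 85+3-25=63
Step 8: prey: 0+0-0=0; pred: 63+0-18=45
Step 9: prey: 0+0-0=0; pred: 45+0-13=32
Step 10: prey: 0+0-0=0; pred: 32+0-9=23
Step 11: prey: 0+0-0=0; pred: 23+0-6=17
Step 12: prey: 0+0-0=0; pred: 17+0-5=12
Max prey = 52 at step 3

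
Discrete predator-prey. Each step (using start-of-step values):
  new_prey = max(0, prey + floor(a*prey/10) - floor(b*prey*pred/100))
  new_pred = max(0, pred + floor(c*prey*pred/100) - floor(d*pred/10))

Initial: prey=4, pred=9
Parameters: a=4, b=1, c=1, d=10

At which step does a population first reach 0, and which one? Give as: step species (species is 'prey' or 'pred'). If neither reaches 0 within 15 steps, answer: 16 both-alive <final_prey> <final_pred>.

Answer: 1 pred

Derivation:
Step 1: prey: 4+1-0=5; pred: 9+0-9=0
First extinction: pred at step 1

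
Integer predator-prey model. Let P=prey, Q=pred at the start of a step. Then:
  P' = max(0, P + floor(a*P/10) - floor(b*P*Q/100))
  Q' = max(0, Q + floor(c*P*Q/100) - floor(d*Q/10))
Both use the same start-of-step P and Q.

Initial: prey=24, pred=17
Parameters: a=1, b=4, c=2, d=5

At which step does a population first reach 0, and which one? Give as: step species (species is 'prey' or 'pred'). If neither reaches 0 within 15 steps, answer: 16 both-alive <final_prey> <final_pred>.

Step 1: prey: 24+2-16=10; pred: 17+8-8=17
Step 2: prey: 10+1-6=5; pred: 17+3-8=12
Step 3: prey: 5+0-2=3; pred: 12+1-6=7
Step 4: prey: 3+0-0=3; pred: 7+0-3=4
Step 5: prey: 3+0-0=3; pred: 4+0-2=2
Step 6: prey: 3+0-0=3; pred: 2+0-1=1
Step 7: prey: 3+0-0=3; pred: 1+0-0=1
Steps 8-15: state stable at prey=3, pred=1 (no change)
No extinction within 15 steps

Answer: 16 both-alive 3 1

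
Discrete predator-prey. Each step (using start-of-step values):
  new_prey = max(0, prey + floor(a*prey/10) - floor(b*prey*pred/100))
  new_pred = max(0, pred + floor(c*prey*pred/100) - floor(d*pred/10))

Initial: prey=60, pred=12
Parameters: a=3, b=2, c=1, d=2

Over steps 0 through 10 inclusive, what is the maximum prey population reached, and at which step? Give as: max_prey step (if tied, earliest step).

Step 1: prey: 60+18-14=64; pred: 12+7-2=17
Step 2: prey: 64+19-21=62; pred: 17+10-3=24
Step 3: prey: 62+18-29=51; pred: 24+14-4=34
Step 4: prey: 51+15-34=32; pred: 34+17-6=45
Step 5: prey: 32+9-28=13; pred: 45+14-9=50
Step 6: prey: 13+3-13=3; pred: 50+6-10=46
Step 7: prey: 3+0-2=1; pred: 46+1-9=38
Step 8: prey: 1+0-0=1; pred: 38+0-7=31
Step 9: prey: 1+0-0=1; pred: 31+0-6=25
Step 10: prey: 1+0-0=1; pred: 25+0-5=20
Max prey = 64 at step 1

Answer: 64 1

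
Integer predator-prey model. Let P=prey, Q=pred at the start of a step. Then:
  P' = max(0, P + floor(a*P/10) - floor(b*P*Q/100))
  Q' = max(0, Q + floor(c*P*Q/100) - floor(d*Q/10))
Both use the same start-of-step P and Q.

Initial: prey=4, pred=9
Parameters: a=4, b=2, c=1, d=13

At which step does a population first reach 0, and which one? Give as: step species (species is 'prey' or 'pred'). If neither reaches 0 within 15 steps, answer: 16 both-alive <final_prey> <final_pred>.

Step 1: prey: 4+1-0=5; pred: 9+0-11=0
First extinction: pred at step 1

Answer: 1 pred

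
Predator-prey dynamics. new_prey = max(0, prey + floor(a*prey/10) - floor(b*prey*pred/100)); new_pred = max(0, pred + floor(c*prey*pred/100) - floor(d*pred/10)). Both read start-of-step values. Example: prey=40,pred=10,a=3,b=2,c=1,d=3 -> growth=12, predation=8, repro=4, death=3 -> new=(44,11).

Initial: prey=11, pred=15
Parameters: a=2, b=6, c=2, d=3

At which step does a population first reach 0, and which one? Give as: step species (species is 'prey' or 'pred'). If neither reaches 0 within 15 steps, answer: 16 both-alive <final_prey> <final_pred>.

Step 1: prey: 11+2-9=4; pred: 15+3-4=14
Step 2: prey: 4+0-3=1; pred: 14+1-4=11
Step 3: prey: 1+0-0=1; pred: 11+0-3=8
Step 4: prey: 1+0-0=1; pred: 8+0-2=6
Step 5: prey: 1+0-0=1; pred: 6+0-1=5
Step 6: prey: 1+0-0=1; pred: 5+0-1=4
Step 7: prey: 1+0-0=1; pred: 4+0-1=3
Step 8: prey: 1+0-0=1; pred: 3+0-0=3
Steps 9-15: state stable at prey=1, pred=3 (no change)
No extinction within 15 steps

Answer: 16 both-alive 1 3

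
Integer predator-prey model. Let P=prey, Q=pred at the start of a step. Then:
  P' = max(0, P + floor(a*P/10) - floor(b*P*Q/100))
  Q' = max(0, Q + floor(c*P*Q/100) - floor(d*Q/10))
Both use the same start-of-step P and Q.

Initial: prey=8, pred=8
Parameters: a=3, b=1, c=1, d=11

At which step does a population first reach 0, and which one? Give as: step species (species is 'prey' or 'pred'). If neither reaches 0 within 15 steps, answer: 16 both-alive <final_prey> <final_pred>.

Answer: 1 pred

Derivation:
Step 1: prey: 8+2-0=10; pred: 8+0-8=0
First extinction: pred at step 1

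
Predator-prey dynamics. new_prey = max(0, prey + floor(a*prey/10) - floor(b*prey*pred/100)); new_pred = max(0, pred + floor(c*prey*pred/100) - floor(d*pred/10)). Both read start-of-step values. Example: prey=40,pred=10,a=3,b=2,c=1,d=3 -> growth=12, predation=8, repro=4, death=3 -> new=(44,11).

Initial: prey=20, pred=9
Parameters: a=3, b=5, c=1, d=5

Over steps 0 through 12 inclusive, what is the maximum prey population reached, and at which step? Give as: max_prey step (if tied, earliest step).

Answer: 134 12

Derivation:
Step 1: prey: 20+6-9=17; pred: 9+1-4=6
Step 2: prey: 17+5-5=17; pred: 6+1-3=4
Step 3: prey: 17+5-3=19; pred: 4+0-2=2
Step 4: prey: 19+5-1=23; pred: 2+0-1=1
Step 5: prey: 23+6-1=28; pred: 1+0-0=1
Step 6: prey: 28+8-1=35; pred: 1+0-0=1
Step 7: prey: 35+10-1=44; pred: 1+0-0=1
Step 8: prey: 44+13-2=55; pred: 1+0-0=1
Step 9: prey: 55+16-2=69; pred: 1+0-0=1
Step 10: prey: 69+20-3=86; pred: 1+0-0=1
Step 11: prey: 86+25-4=107; pred: 1+0-0=1
Step 12: prey: 107+32-5=134; pred: 1+1-0=2
Max prey = 134 at step 12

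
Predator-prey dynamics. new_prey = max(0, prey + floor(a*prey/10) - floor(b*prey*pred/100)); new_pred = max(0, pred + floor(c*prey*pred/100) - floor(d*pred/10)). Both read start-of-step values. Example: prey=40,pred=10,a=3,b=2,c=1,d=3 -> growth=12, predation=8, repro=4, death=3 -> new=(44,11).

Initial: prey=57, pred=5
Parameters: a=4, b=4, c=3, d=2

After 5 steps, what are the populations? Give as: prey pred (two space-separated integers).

Step 1: prey: 57+22-11=68; pred: 5+8-1=12
Step 2: prey: 68+27-32=63; pred: 12+24-2=34
Step 3: prey: 63+25-85=3; pred: 34+64-6=92
Step 4: prey: 3+1-11=0; pred: 92+8-18=82
Step 5: prey: 0+0-0=0; pred: 82+0-16=66

Answer: 0 66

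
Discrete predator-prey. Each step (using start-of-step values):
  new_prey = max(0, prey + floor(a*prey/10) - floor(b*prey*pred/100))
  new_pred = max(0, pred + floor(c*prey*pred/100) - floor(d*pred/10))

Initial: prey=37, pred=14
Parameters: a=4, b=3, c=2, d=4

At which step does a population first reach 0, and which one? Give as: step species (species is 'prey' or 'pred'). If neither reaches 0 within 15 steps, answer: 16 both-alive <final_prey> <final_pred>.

Step 1: prey: 37+14-15=36; pred: 14+10-5=19
Step 2: prey: 36+14-20=30; pred: 19+13-7=25
Step 3: prey: 30+12-22=20; pred: 25+15-10=30
Step 4: prey: 20+8-18=10; pred: 30+12-12=30
Step 5: prey: 10+4-9=5; pred: 30+6-12=24
Step 6: prey: 5+2-3=4; pred: 24+2-9=17
Step 7: prey: 4+1-2=3; pred: 17+1-6=12
Step 8: prey: 3+1-1=3; pred: 12+0-4=8
Step 9: prey: 3+1-0=4; pred: 8+0-3=5
Step 10: prey: 4+1-0=5; pred: 5+0-2=3
Step 11: prey: 5+2-0=7; pred: 3+0-1=2
Step 12: prey: 7+2-0=9; pred: 2+0-0=2
Step 13: prey: 9+3-0=12; pred: 2+0-0=2
Step 14: prey: 12+4-0=16; pred: 2+0-0=2
Step 15: prey: 16+6-0=22; pred: 2+0-0=2
No extinction within 15 steps

Answer: 16 both-alive 22 2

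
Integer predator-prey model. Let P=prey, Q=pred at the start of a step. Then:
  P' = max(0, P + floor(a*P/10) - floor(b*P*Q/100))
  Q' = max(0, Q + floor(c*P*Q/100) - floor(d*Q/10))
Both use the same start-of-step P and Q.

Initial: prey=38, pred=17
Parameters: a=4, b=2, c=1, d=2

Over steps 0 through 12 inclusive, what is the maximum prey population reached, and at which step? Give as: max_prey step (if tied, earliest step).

Step 1: prey: 38+15-12=41; pred: 17+6-3=20
Step 2: prey: 41+16-16=41; pred: 20+8-4=24
Step 3: prey: 41+16-19=38; pred: 24+9-4=29
Step 4: prey: 38+15-22=31; pred: 29+11-5=35
Step 5: prey: 31+12-21=22; pred: 35+10-7=38
Step 6: prey: 22+8-16=14; pred: 38+8-7=39
Step 7: prey: 14+5-10=9; pred: 39+5-7=37
Step 8: prey: 9+3-6=6; pred: 37+3-7=33
Step 9: prey: 6+2-3=5; pred: 33+1-6=28
Step 10: prey: 5+2-2=5; pred: 28+1-5=24
Step 11: prey: 5+2-2=5; pred: 24+1-4=21
Step 12: prey: 5+2-2=5; pred: 21+1-4=18
Max prey = 41 at step 1

Answer: 41 1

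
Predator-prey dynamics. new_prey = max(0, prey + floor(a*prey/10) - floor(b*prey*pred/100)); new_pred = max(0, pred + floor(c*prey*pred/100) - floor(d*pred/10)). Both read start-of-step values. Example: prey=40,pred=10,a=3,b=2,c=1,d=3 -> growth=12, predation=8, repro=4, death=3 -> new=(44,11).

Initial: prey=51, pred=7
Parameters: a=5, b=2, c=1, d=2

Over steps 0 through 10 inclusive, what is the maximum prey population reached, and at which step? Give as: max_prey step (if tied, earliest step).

Answer: 113 4

Derivation:
Step 1: prey: 51+25-7=69; pred: 7+3-1=9
Step 2: prey: 69+34-12=91; pred: 9+6-1=14
Step 3: prey: 91+45-25=111; pred: 14+12-2=24
Step 4: prey: 111+55-53=113; pred: 24+26-4=46
Step 5: prey: 113+56-103=66; pred: 46+51-9=88
Step 6: prey: 66+33-116=0; pred: 88+58-17=129
Step 7: prey: 0+0-0=0; pred: 129+0-25=104
Step 8: prey: 0+0-0=0; pred: 104+0-20=84
Step 9: prey: 0+0-0=0; pred: 84+0-16=68
Step 10: prey: 0+0-0=0; pred: 68+0-13=55
Max prey = 113 at step 4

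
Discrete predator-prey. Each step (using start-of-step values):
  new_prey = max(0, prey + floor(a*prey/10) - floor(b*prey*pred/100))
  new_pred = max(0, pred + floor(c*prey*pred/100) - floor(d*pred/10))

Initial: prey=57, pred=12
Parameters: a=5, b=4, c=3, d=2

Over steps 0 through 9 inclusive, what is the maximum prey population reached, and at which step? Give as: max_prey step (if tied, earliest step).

Step 1: prey: 57+28-27=58; pred: 12+20-2=30
Step 2: prey: 58+29-69=18; pred: 30+52-6=76
Step 3: prey: 18+9-54=0; pred: 76+41-15=102
Step 4: prey: 0+0-0=0; pred: 102+0-20=82
Step 5: prey: 0+0-0=0; pred: 82+0-16=66
Step 6: prey: 0+0-0=0; pred: 66+0-13=53
Step 7: prey: 0+0-0=0; pred: 53+0-10=43
Step 8: prey: 0+0-0=0; pred: 43+0-8=35
Step 9: prey: 0+0-0=0; pred: 35+0-7=28
Max prey = 58 at step 1

Answer: 58 1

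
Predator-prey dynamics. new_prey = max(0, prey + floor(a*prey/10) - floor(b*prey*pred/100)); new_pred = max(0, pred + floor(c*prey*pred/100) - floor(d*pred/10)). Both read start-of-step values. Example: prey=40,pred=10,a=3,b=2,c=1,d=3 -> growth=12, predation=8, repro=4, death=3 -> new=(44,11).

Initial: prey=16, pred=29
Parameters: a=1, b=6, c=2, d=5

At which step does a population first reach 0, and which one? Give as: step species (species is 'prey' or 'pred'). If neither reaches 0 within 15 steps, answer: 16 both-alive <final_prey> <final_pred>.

Answer: 1 prey

Derivation:
Step 1: prey: 16+1-27=0; pred: 29+9-14=24
First extinction: prey at step 1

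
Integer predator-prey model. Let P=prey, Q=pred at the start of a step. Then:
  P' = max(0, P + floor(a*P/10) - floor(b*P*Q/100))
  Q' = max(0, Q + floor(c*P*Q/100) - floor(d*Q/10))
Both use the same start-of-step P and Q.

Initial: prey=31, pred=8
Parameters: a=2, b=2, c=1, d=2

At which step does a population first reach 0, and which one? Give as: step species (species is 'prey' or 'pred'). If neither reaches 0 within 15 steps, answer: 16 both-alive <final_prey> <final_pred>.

Step 1: prey: 31+6-4=33; pred: 8+2-1=9
Step 2: prey: 33+6-5=34; pred: 9+2-1=10
Step 3: prey: 34+6-6=34; pred: 10+3-2=11
Step 4: prey: 34+6-7=33; pred: 11+3-2=12
Step 5: prey: 33+6-7=32; pred: 12+3-2=13
Step 6: prey: 32+6-8=30; pred: 13+4-2=15
Step 7: prey: 30+6-9=27; pred: 15+4-3=16
Step 8: prey: 27+5-8=24; pred: 16+4-3=17
Step 9: prey: 24+4-8=20; pred: 17+4-3=18
Step 10: prey: 20+4-7=17; pred: 18+3-3=18
Step 11: prey: 17+3-6=14; pred: 18+3-3=18
Step 12: prey: 14+2-5=11; pred: 18+2-3=17
Step 13: prey: 11+2-3=10; pred: 17+1-3=15
Step 14: prey: 10+2-3=9; pred: 15+1-3=13
Step 15: prey: 9+1-2=8; pred: 13+1-2=12
No extinction within 15 steps

Answer: 16 both-alive 8 12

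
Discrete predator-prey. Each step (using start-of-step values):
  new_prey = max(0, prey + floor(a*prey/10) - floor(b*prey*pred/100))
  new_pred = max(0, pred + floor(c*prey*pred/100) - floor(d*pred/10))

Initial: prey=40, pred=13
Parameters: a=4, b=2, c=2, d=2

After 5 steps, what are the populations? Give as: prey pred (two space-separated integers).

Step 1: prey: 40+16-10=46; pred: 13+10-2=21
Step 2: prey: 46+18-19=45; pred: 21+19-4=36
Step 3: prey: 45+18-32=31; pred: 36+32-7=61
Step 4: prey: 31+12-37=6; pred: 61+37-12=86
Step 5: prey: 6+2-10=0; pred: 86+10-17=79

Answer: 0 79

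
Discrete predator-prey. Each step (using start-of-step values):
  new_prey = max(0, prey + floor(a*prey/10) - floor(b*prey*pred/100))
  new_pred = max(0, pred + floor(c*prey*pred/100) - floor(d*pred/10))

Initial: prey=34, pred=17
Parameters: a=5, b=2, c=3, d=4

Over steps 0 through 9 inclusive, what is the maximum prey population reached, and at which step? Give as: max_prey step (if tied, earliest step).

Step 1: prey: 34+17-11=40; pred: 17+17-6=28
Step 2: prey: 40+20-22=38; pred: 28+33-11=50
Step 3: prey: 38+19-38=19; pred: 50+57-20=87
Step 4: prey: 19+9-33=0; pred: 87+49-34=102
Step 5: prey: 0+0-0=0; pred: 102+0-40=62
Step 6: prey: 0+0-0=0; pred: 62+0-24=38
Step 7: prey: 0+0-0=0; pred: 38+0-15=23
Step 8: prey: 0+0-0=0; pred: 23+0-9=14
Step 9: prey: 0+0-0=0; pred: 14+0-5=9
Max prey = 40 at step 1

Answer: 40 1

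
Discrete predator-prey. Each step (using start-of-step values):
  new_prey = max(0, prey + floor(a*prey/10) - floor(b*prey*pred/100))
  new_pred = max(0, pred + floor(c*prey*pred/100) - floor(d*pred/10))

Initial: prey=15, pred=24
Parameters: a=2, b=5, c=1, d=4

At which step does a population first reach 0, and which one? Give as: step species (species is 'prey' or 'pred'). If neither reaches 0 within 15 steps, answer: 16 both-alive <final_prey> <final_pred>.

Step 1: prey: 15+3-18=0; pred: 24+3-9=18
First extinction: prey at step 1

Answer: 1 prey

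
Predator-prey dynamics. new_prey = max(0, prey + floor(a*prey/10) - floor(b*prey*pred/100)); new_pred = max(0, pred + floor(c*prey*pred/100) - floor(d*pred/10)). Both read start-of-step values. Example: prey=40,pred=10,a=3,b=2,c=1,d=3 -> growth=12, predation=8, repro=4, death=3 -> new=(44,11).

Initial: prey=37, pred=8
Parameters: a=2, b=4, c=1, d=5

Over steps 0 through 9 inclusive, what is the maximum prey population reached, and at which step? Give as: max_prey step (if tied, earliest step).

Step 1: prey: 37+7-11=33; pred: 8+2-4=6
Step 2: prey: 33+6-7=32; pred: 6+1-3=4
Step 3: prey: 32+6-5=33; pred: 4+1-2=3
Step 4: prey: 33+6-3=36; pred: 3+0-1=2
Step 5: prey: 36+7-2=41; pred: 2+0-1=1
Step 6: prey: 41+8-1=48; pred: 1+0-0=1
Step 7: prey: 48+9-1=56; pred: 1+0-0=1
Step 8: prey: 56+11-2=65; pred: 1+0-0=1
Step 9: prey: 65+13-2=76; pred: 1+0-0=1
Max prey = 76 at step 9

Answer: 76 9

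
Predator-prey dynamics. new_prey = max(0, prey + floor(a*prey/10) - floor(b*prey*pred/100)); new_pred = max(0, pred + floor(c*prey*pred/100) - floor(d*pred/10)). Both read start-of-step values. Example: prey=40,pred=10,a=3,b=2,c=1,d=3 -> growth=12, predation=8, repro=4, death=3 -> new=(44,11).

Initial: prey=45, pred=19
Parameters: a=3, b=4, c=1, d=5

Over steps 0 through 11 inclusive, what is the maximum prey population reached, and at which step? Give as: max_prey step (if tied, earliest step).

Answer: 49 11

Derivation:
Step 1: prey: 45+13-34=24; pred: 19+8-9=18
Step 2: prey: 24+7-17=14; pred: 18+4-9=13
Step 3: prey: 14+4-7=11; pred: 13+1-6=8
Step 4: prey: 11+3-3=11; pred: 8+0-4=4
Step 5: prey: 11+3-1=13; pred: 4+0-2=2
Step 6: prey: 13+3-1=15; pred: 2+0-1=1
Step 7: prey: 15+4-0=19; pred: 1+0-0=1
Step 8: prey: 19+5-0=24; pred: 1+0-0=1
Step 9: prey: 24+7-0=31; pred: 1+0-0=1
Step 10: prey: 31+9-1=39; pred: 1+0-0=1
Step 11: prey: 39+11-1=49; pred: 1+0-0=1
Max prey = 49 at step 11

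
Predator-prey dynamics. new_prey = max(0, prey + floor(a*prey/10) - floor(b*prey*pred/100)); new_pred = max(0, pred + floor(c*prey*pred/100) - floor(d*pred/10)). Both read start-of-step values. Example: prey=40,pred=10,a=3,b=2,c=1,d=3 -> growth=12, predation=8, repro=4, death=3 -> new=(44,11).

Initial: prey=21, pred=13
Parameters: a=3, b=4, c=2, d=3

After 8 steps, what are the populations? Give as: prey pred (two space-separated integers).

Step 1: prey: 21+6-10=17; pred: 13+5-3=15
Step 2: prey: 17+5-10=12; pred: 15+5-4=16
Step 3: prey: 12+3-7=8; pred: 16+3-4=15
Step 4: prey: 8+2-4=6; pred: 15+2-4=13
Step 5: prey: 6+1-3=4; pred: 13+1-3=11
Step 6: prey: 4+1-1=4; pred: 11+0-3=8
Step 7: prey: 4+1-1=4; pred: 8+0-2=6
Step 8: prey: 4+1-0=5; pred: 6+0-1=5

Answer: 5 5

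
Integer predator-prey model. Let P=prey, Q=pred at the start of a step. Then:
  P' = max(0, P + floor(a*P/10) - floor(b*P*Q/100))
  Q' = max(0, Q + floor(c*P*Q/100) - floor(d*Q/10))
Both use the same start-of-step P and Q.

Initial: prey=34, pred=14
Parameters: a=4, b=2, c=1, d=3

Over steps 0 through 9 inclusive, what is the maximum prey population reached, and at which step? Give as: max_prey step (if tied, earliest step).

Answer: 51 4

Derivation:
Step 1: prey: 34+13-9=38; pred: 14+4-4=14
Step 2: prey: 38+15-10=43; pred: 14+5-4=15
Step 3: prey: 43+17-12=48; pred: 15+6-4=17
Step 4: prey: 48+19-16=51; pred: 17+8-5=20
Step 5: prey: 51+20-20=51; pred: 20+10-6=24
Step 6: prey: 51+20-24=47; pred: 24+12-7=29
Step 7: prey: 47+18-27=38; pred: 29+13-8=34
Step 8: prey: 38+15-25=28; pred: 34+12-10=36
Step 9: prey: 28+11-20=19; pred: 36+10-10=36
Max prey = 51 at step 4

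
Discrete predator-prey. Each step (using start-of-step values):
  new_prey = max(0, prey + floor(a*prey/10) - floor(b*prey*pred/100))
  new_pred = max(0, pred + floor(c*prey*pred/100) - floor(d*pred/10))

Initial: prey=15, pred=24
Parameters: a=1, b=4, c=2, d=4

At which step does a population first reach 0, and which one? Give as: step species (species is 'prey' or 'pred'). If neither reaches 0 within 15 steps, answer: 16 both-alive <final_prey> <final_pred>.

Answer: 16 both-alive 1 2

Derivation:
Step 1: prey: 15+1-14=2; pred: 24+7-9=22
Step 2: prey: 2+0-1=1; pred: 22+0-8=14
Step 3: prey: 1+0-0=1; pred: 14+0-5=9
Step 4: prey: 1+0-0=1; pred: 9+0-3=6
Step 5: prey: 1+0-0=1; pred: 6+0-2=4
Step 6: prey: 1+0-0=1; pred: 4+0-1=3
Step 7: prey: 1+0-0=1; pred: 3+0-1=2
Step 8: prey: 1+0-0=1; pred: 2+0-0=2
Steps 9-15: state stable at prey=1, pred=2 (no change)
No extinction within 15 steps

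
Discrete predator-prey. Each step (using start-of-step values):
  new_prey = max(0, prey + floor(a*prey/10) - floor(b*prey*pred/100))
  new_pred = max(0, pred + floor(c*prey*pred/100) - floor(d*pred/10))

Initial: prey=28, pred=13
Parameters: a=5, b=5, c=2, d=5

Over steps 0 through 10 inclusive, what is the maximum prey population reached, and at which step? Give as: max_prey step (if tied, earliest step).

Step 1: prey: 28+14-18=24; pred: 13+7-6=14
Step 2: prey: 24+12-16=20; pred: 14+6-7=13
Step 3: prey: 20+10-13=17; pred: 13+5-6=12
Step 4: prey: 17+8-10=15; pred: 12+4-6=10
Step 5: prey: 15+7-7=15; pred: 10+3-5=8
Step 6: prey: 15+7-6=16; pred: 8+2-4=6
Step 7: prey: 16+8-4=20; pred: 6+1-3=4
Step 8: prey: 20+10-4=26; pred: 4+1-2=3
Step 9: prey: 26+13-3=36; pred: 3+1-1=3
Step 10: prey: 36+18-5=49; pred: 3+2-1=4
Max prey = 49 at step 10

Answer: 49 10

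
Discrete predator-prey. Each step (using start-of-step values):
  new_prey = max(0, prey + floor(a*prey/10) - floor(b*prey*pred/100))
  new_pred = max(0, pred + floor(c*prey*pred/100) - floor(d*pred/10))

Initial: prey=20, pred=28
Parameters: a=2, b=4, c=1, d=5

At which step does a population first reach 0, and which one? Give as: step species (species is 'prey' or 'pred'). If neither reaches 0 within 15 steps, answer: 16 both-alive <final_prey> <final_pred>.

Answer: 16 both-alive 1 1

Derivation:
Step 1: prey: 20+4-22=2; pred: 28+5-14=19
Step 2: prey: 2+0-1=1; pred: 19+0-9=10
Step 3: prey: 1+0-0=1; pred: 10+0-5=5
Step 4: prey: 1+0-0=1; pred: 5+0-2=3
Step 5: prey: 1+0-0=1; pred: 3+0-1=2
Step 6: prey: 1+0-0=1; pred: 2+0-1=1
Step 7: prey: 1+0-0=1; pred: 1+0-0=1
Steps 8-15: state stable at prey=1, pred=1 (no change)
No extinction within 15 steps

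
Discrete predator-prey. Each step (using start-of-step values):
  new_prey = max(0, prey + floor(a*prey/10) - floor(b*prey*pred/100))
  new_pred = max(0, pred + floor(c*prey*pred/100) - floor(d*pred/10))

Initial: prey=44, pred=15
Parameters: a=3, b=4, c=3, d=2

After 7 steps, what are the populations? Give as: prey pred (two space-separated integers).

Step 1: prey: 44+13-26=31; pred: 15+19-3=31
Step 2: prey: 31+9-38=2; pred: 31+28-6=53
Step 3: prey: 2+0-4=0; pred: 53+3-10=46
Step 4: prey: 0+0-0=0; pred: 46+0-9=37
Step 5: prey: 0+0-0=0; pred: 37+0-7=30
Step 6: prey: 0+0-0=0; pred: 30+0-6=24
Step 7: prey: 0+0-0=0; pred: 24+0-4=20

Answer: 0 20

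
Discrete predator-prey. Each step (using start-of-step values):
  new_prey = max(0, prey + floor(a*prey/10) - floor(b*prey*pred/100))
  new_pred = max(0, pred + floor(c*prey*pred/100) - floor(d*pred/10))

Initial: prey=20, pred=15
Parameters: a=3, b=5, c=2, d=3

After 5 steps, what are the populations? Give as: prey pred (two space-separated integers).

Step 1: prey: 20+6-15=11; pred: 15+6-4=17
Step 2: prey: 11+3-9=5; pred: 17+3-5=15
Step 3: prey: 5+1-3=3; pred: 15+1-4=12
Step 4: prey: 3+0-1=2; pred: 12+0-3=9
Step 5: prey: 2+0-0=2; pred: 9+0-2=7

Answer: 2 7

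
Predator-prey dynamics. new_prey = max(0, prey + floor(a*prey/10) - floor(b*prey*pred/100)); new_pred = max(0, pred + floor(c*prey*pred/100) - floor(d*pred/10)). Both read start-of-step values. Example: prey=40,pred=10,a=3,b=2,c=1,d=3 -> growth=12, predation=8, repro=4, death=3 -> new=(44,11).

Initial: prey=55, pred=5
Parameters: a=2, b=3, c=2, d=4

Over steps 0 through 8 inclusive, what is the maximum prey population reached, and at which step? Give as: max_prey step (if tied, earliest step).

Step 1: prey: 55+11-8=58; pred: 5+5-2=8
Step 2: prey: 58+11-13=56; pred: 8+9-3=14
Step 3: prey: 56+11-23=44; pred: 14+15-5=24
Step 4: prey: 44+8-31=21; pred: 24+21-9=36
Step 5: prey: 21+4-22=3; pred: 36+15-14=37
Step 6: prey: 3+0-3=0; pred: 37+2-14=25
Step 7: prey: 0+0-0=0; pred: 25+0-10=15
Step 8: prey: 0+0-0=0; pred: 15+0-6=9
Max prey = 58 at step 1

Answer: 58 1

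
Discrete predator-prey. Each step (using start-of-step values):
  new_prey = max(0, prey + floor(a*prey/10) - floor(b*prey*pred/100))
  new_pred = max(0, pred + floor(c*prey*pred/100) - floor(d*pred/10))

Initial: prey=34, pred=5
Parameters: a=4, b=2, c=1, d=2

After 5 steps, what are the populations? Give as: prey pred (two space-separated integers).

Answer: 106 20

Derivation:
Step 1: prey: 34+13-3=44; pred: 5+1-1=5
Step 2: prey: 44+17-4=57; pred: 5+2-1=6
Step 3: prey: 57+22-6=73; pred: 6+3-1=8
Step 4: prey: 73+29-11=91; pred: 8+5-1=12
Step 5: prey: 91+36-21=106; pred: 12+10-2=20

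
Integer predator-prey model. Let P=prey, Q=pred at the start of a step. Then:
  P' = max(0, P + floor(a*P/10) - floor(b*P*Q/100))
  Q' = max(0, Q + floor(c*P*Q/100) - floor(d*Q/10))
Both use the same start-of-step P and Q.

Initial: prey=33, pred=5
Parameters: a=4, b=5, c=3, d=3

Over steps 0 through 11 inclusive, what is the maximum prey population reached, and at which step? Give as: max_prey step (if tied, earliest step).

Answer: 38 1

Derivation:
Step 1: prey: 33+13-8=38; pred: 5+4-1=8
Step 2: prey: 38+15-15=38; pred: 8+9-2=15
Step 3: prey: 38+15-28=25; pred: 15+17-4=28
Step 4: prey: 25+10-35=0; pred: 28+21-8=41
Step 5: prey: 0+0-0=0; pred: 41+0-12=29
Step 6: prey: 0+0-0=0; pred: 29+0-8=21
Step 7: prey: 0+0-0=0; pred: 21+0-6=15
Step 8: prey: 0+0-0=0; pred: 15+0-4=11
Step 9: prey: 0+0-0=0; pred: 11+0-3=8
Step 10: prey: 0+0-0=0; pred: 8+0-2=6
Step 11: prey: 0+0-0=0; pred: 6+0-1=5
Max prey = 38 at step 1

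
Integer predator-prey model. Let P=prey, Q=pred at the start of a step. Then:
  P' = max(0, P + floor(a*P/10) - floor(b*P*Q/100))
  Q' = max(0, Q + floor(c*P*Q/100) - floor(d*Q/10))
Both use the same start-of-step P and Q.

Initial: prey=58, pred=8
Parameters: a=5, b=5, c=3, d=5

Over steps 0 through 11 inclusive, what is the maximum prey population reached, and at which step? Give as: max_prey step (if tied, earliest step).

Answer: 64 1

Derivation:
Step 1: prey: 58+29-23=64; pred: 8+13-4=17
Step 2: prey: 64+32-54=42; pred: 17+32-8=41
Step 3: prey: 42+21-86=0; pred: 41+51-20=72
Step 4: prey: 0+0-0=0; pred: 72+0-36=36
Step 5: prey: 0+0-0=0; pred: 36+0-18=18
Step 6: prey: 0+0-0=0; pred: 18+0-9=9
Step 7: prey: 0+0-0=0; pred: 9+0-4=5
Step 8: prey: 0+0-0=0; pred: 5+0-2=3
Step 9: prey: 0+0-0=0; pred: 3+0-1=2
Step 10: prey: 0+0-0=0; pred: 2+0-1=1
Step 11: prey: 0+0-0=0; pred: 1+0-0=1
Max prey = 64 at step 1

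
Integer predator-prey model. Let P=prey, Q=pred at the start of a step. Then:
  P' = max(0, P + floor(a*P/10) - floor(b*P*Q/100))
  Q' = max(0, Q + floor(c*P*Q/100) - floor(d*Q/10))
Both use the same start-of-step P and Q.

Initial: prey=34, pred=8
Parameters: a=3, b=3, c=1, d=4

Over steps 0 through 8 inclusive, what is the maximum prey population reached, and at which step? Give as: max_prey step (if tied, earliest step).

Step 1: prey: 34+10-8=36; pred: 8+2-3=7
Step 2: prey: 36+10-7=39; pred: 7+2-2=7
Step 3: prey: 39+11-8=42; pred: 7+2-2=7
Step 4: prey: 42+12-8=46; pred: 7+2-2=7
Step 5: prey: 46+13-9=50; pred: 7+3-2=8
Step 6: prey: 50+15-12=53; pred: 8+4-3=9
Step 7: prey: 53+15-14=54; pred: 9+4-3=10
Step 8: prey: 54+16-16=54; pred: 10+5-4=11
Max prey = 54 at step 7

Answer: 54 7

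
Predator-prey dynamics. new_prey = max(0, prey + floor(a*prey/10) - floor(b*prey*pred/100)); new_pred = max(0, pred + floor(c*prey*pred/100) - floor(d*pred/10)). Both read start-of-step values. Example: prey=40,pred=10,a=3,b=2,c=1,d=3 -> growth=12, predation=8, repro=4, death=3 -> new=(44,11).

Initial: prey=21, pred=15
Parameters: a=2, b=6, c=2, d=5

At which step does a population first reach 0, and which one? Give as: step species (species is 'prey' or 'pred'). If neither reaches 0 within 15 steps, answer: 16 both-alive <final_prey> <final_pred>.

Answer: 16 both-alive 2 1

Derivation:
Step 1: prey: 21+4-18=7; pred: 15+6-7=14
Step 2: prey: 7+1-5=3; pred: 14+1-7=8
Step 3: prey: 3+0-1=2; pred: 8+0-4=4
Step 4: prey: 2+0-0=2; pred: 4+0-2=2
Step 5: prey: 2+0-0=2; pred: 2+0-1=1
Step 6: prey: 2+0-0=2; pred: 1+0-0=1
Steps 7-15: state stable at prey=2, pred=1 (no change)
No extinction within 15 steps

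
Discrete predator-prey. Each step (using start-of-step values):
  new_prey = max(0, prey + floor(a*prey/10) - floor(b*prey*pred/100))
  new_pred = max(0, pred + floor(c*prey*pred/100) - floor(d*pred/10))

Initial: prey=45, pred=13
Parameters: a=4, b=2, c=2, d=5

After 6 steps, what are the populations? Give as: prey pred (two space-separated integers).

Step 1: prey: 45+18-11=52; pred: 13+11-6=18
Step 2: prey: 52+20-18=54; pred: 18+18-9=27
Step 3: prey: 54+21-29=46; pred: 27+29-13=43
Step 4: prey: 46+18-39=25; pred: 43+39-21=61
Step 5: prey: 25+10-30=5; pred: 61+30-30=61
Step 6: prey: 5+2-6=1; pred: 61+6-30=37

Answer: 1 37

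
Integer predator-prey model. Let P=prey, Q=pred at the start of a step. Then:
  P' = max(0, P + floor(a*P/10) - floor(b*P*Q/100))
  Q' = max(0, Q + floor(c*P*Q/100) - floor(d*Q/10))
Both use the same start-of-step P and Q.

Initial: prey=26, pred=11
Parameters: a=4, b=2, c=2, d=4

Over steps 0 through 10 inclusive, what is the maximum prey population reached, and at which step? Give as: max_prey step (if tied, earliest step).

Step 1: prey: 26+10-5=31; pred: 11+5-4=12
Step 2: prey: 31+12-7=36; pred: 12+7-4=15
Step 3: prey: 36+14-10=40; pred: 15+10-6=19
Step 4: prey: 40+16-15=41; pred: 19+15-7=27
Step 5: prey: 41+16-22=35; pred: 27+22-10=39
Step 6: prey: 35+14-27=22; pred: 39+27-15=51
Step 7: prey: 22+8-22=8; pred: 51+22-20=53
Step 8: prey: 8+3-8=3; pred: 53+8-21=40
Step 9: prey: 3+1-2=2; pred: 40+2-16=26
Step 10: prey: 2+0-1=1; pred: 26+1-10=17
Max prey = 41 at step 4

Answer: 41 4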